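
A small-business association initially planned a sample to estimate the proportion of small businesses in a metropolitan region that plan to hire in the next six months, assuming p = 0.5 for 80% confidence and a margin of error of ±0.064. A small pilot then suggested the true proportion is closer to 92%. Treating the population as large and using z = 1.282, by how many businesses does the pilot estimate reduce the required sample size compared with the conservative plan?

Conservative (p = 0.5): n = 1.282² × 0.25 / 0.064² ≈ 100.31 → 101.
Using p = 0.92: p(1−p) = 0.0736, so n = 1.282² × 0.0736 / 0.064² ≈ 29.53 → 30.
Reduction: 101 − 30 = 71.

71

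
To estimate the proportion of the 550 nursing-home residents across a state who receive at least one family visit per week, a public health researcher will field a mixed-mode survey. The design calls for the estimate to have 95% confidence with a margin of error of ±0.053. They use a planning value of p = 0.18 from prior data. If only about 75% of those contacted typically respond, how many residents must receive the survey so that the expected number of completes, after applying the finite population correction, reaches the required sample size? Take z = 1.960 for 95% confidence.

Completed interviews needed (unadjusted): n₀ = 1.960² × 0.1476 / 0.053² ≈ 201.86 → 202.
FPC for N = 550: n = 202 / (1 + 201/550) = 202 / 1.3655 ≈ 147.94 → 148.
At a 75% response rate, contacts needed = 148 / 0.75 ≈ 197.33 → 198.

198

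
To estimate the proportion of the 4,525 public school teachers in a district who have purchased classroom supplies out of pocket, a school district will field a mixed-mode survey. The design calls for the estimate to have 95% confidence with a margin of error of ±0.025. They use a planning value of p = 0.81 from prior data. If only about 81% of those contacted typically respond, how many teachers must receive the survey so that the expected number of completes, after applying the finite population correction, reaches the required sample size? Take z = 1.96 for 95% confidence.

Completed interviews needed (unadjusted): n₀ = 1.96² × 0.1539 / 0.025² ≈ 945.96 → 946.
FPC for N = 4,525: n = 946 / (1 + 945/4525) = 946 / 1.2088 ≈ 782.57 → 783.
At an 81% response rate, contacts needed = 783 / 0.81 ≈ 966.67 → 967.

967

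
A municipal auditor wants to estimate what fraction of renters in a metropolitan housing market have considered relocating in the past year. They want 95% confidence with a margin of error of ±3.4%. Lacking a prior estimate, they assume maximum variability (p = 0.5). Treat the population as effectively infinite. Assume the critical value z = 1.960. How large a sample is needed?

With p = 0.5, p(1−p) = 0.25.
n = z²·p(1−p)/E² = 1.960² × 0.2500 / 0.034² = 3.8416 × 0.2500 / 0.001156 ≈ 830.80.
Rounding up gives n = 831.

831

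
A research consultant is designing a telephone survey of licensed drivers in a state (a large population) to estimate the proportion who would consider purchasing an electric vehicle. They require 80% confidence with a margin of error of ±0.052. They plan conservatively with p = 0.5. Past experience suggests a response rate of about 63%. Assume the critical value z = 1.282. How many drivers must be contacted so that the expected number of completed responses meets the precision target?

242

Completed interviews needed: n₀ = 1.282² × 0.2500 / 0.052² ≈ 151.95 → 152.
At a 63% response rate, contacts needed = 152 / 0.63 ≈ 241.27 → 242.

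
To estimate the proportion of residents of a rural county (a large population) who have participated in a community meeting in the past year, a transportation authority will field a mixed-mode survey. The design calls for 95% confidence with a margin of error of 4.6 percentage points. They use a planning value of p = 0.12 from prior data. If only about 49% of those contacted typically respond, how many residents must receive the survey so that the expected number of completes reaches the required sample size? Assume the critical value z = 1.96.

392

Completed interviews needed: n₀ = 1.96² × 0.1056 / 0.046² ≈ 191.72 → 192.
At a 49% response rate, contacts needed = 192 / 0.49 ≈ 391.84 → 392.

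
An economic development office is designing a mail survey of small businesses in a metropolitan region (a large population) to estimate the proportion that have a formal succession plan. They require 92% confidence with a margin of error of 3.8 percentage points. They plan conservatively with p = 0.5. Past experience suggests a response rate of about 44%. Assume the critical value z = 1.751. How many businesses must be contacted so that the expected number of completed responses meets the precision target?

Completed interviews needed: n₀ = 1.751² × 0.2500 / 0.038² ≈ 530.82 → 531.
At a 44% response rate, contacts needed = 531 / 0.44 ≈ 1206.82 → 1207.

1207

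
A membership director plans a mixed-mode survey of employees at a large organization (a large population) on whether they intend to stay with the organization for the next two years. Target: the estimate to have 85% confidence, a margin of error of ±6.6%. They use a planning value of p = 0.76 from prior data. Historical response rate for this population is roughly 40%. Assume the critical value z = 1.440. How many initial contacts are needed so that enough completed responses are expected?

Completed interviews needed: n₀ = 1.440² × 0.1824 / 0.066² ≈ 86.83 → 87.
At a 40% response rate, contacts needed = 87 / 0.40 ≈ 217.50 → 218.

218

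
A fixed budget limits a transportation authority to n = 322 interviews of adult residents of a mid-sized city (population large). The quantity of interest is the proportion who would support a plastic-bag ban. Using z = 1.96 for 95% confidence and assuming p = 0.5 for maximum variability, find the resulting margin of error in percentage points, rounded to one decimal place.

SE(p̂) = √[p(1−p)/n] = √[0.2500/322] = 0.02786.
E = z × SE = 1.96 × 0.02786 = 0.05461, or 5.5 percentage points.

5.5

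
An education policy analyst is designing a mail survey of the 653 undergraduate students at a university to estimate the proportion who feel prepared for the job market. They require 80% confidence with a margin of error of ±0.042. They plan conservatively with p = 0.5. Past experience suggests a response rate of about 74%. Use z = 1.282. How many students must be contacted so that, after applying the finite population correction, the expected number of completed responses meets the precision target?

233

Completed interviews needed (unadjusted): n₀ = 1.282² × 0.2500 / 0.042² ≈ 232.93 → 233.
FPC for N = 653: n = 233 / (1 + 232/653) = 233 / 1.3553 ≈ 171.92 → 172.
At a 74% response rate, contacts needed = 172 / 0.74 ≈ 232.43 → 233.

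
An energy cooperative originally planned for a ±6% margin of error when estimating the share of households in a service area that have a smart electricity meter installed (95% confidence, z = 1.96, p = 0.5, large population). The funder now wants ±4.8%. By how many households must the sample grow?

At ±6%: n = 1.96² × 0.2500 / 0.060² ≈ 266.78 → 267.
At ±4.8%: n = 1.96² × 0.2500 / 0.048² ≈ 416.84 → 417.
Additional respondents: 417 − 267 = 150.

150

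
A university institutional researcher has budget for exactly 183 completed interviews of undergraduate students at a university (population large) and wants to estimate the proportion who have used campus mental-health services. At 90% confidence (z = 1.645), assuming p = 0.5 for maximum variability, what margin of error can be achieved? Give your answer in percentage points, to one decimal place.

SE(p̂) = √[p(1−p)/n] = √[0.2500/183] = 0.03696.
E = z × SE = 1.645 × 0.03696 = 0.06080, or 6.1 percentage points.

6.1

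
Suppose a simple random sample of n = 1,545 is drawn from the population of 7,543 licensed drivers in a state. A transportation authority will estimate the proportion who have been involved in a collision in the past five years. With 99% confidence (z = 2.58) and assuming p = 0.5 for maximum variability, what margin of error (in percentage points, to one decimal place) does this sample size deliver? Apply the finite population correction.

2.9

Finite-population factor: (N−n)/(N−1) = (7543−1545)/(7543−1) = 0.7953.
SE(p̂) = √[p(1−p)/n · (N−n)/(N−1)] = √[0.2500/1545 × 0.7953] = 0.01134.
E = z × SE = 2.58 × 0.01134 = 0.02927 ≈ 2.9 percentage points.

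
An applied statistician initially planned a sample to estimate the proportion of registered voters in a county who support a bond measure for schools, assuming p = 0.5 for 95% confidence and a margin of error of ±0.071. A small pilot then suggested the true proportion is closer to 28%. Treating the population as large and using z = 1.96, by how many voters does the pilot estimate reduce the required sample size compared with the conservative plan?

Conservative (p = 0.5): n = 1.96² × 0.25 / 0.071² ≈ 190.52 → 191.
Using p = 0.28: p(1−p) = 0.2016, so n = 1.96² × 0.2016 / 0.071² ≈ 153.63 → 154.
Reduction: 191 − 154 = 37.

37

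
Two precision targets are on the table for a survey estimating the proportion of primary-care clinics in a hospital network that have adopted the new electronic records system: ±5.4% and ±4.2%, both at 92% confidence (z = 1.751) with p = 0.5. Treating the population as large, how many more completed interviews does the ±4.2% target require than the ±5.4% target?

172

At ±5.4%: n = 1.751² × 0.2500 / 0.054² ≈ 262.86 → 263.
At ±4.2%: n = 1.751² × 0.2500 / 0.042² ≈ 434.52 → 435.
Additional respondents: 435 − 263 = 172.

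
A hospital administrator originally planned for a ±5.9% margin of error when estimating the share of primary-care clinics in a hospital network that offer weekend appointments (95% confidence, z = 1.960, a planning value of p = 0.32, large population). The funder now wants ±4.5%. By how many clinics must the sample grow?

At ±5.9%: n = 1.960² × 0.2176 / 0.059² ≈ 240.14 → 241.
At ±4.5%: n = 1.960² × 0.2176 / 0.045² ≈ 412.81 → 413.
Additional respondents: 413 − 241 = 172.

172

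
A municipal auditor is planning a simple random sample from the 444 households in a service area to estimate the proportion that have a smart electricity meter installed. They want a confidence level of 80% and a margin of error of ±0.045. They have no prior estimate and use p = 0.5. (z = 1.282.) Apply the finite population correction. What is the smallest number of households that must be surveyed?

Unadjusted: n₀ = 1.282² × 0.50 × 0.50 / 0.045² ≈ 202.90, so n₀ = 203.
Finite population correction with N = 444: n = n₀ / (1 + (n₀−1)/N) = 203 / (1 + 202/444) = 203 / 1.4550 ≈ 139.52.
Rounding up, n = 140.

140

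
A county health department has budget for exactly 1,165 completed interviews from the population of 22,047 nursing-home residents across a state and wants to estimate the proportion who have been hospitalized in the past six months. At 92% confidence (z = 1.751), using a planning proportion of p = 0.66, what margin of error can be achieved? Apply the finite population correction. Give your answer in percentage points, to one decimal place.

2.4

Finite-population factor: (N−n)/(N−1) = (22047−1165)/(22047−1) = 0.9472.
SE(p̂) = √[p(1−p)/n · (N−n)/(N−1)] = √[0.2244/1165 × 0.9472] = 0.01351.
E = z × SE = 1.751 × 0.01351 = 0.02365 ≈ 2.4 percentage points.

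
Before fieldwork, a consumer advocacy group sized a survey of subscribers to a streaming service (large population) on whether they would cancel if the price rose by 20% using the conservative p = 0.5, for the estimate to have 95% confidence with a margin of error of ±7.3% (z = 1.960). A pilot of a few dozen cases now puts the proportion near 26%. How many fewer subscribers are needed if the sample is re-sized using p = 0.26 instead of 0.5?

Conservative (p = 0.5): n = 1.960² × 0.25 / 0.073² ≈ 180.22 → 181.
Using p = 0.26: p(1−p) = 0.1924, so n = 1.960² × 0.1924 / 0.073² ≈ 138.70 → 139.
Reduction: 181 − 139 = 42.

42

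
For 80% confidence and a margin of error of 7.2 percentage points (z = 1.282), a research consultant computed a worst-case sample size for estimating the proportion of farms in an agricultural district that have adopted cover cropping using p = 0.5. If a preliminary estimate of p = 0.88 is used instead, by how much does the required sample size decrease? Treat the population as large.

Conservative (p = 0.5): n = 1.282² × 0.25 / 0.072² ≈ 79.26 → 80.
Using p = 0.88: p(1−p) = 0.1056, so n = 1.282² × 0.1056 / 0.072² ≈ 33.48 → 34.
Reduction: 80 − 34 = 46.

46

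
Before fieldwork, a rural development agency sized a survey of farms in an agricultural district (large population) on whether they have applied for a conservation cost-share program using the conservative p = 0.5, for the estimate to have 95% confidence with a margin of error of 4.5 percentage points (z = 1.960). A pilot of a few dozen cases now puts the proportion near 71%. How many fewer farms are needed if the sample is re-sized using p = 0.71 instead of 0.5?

84

Conservative (p = 0.5): n = 1.960² × 0.25 / 0.045² ≈ 474.27 → 475.
Using p = 0.71: p(1−p) = 0.2059, so n = 1.960² × 0.2059 / 0.045² ≈ 390.61 → 391.
Reduction: 475 − 391 = 84.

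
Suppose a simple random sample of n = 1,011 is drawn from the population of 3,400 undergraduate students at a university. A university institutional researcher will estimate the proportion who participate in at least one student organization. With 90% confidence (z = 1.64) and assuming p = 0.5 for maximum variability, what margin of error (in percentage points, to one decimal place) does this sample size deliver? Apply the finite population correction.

Finite-population factor: (N−n)/(N−1) = (3400−1011)/(3400−1) = 0.7029.
SE(p̂) = √[p(1−p)/n · (N−n)/(N−1)] = √[0.2500/1011 × 0.7029] = 0.01318.
E = z × SE = 1.64 × 0.01318 = 0.02162 ≈ 2.2 percentage points.

2.2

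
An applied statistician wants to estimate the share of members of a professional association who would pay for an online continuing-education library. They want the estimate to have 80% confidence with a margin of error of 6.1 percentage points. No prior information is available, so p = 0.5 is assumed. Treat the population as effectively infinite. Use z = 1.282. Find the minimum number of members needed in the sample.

With p = 0.5, p(1−p) = 0.25.
n = z²·p(1−p)/E² = 1.282² × 0.2500 / 0.061² = 1.6435 × 0.2500 / 0.003721 ≈ 110.42.
Rounding up gives n = 111.

111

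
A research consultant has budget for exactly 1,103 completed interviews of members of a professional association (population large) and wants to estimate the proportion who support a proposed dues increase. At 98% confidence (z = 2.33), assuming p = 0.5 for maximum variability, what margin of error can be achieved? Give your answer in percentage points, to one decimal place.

3.5

SE(p̂) = √[p(1−p)/n] = √[0.2500/1103] = 0.01506.
E = z × SE = 2.33 × 0.01506 = 0.03508, or 3.5 percentage points.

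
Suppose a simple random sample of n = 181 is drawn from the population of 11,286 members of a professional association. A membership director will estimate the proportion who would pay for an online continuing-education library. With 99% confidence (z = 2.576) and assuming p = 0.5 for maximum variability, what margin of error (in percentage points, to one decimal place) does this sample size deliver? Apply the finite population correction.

9.5

Finite-population factor: (N−n)/(N−1) = (11286−181)/(11286−1) = 0.9840.
SE(p̂) = √[p(1−p)/n · (N−n)/(N−1)] = √[0.2500/181 × 0.9840] = 0.03687.
E = z × SE = 2.576 × 0.03687 = 0.09497 ≈ 9.5 percentage points.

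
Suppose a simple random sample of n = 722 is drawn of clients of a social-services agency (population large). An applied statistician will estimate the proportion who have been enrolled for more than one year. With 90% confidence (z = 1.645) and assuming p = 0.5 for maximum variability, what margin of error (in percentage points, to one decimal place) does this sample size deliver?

3.1

SE(p̂) = √[p(1−p)/n] = √[0.2500/722] = 0.01861.
E = z × SE = 1.645 × 0.01861 = 0.03061, or 3.1 percentage points.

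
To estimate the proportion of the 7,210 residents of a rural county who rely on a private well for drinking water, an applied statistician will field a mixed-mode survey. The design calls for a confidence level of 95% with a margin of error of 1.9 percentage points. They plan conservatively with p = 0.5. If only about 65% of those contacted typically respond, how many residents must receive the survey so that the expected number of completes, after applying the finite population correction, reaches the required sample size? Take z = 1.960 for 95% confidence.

2991

Completed interviews needed (unadjusted): n₀ = 1.960² × 0.2500 / 0.019² ≈ 2660.39 → 2661.
FPC for N = 7,210: n = 2661 / (1 + 2660/7210) = 2661 / 1.3689 ≈ 1943.85 → 1944.
At a 65% response rate, contacts needed = 1944 / 0.65 ≈ 2990.77 → 2991.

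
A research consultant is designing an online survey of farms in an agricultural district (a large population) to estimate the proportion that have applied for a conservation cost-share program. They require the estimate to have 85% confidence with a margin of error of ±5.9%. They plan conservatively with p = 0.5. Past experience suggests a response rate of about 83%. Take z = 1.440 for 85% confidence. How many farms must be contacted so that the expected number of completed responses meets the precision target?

Completed interviews needed: n₀ = 1.440² × 0.2500 / 0.059² ≈ 148.92 → 149.
At an 83% response rate, contacts needed = 149 / 0.83 ≈ 179.52 → 180.

180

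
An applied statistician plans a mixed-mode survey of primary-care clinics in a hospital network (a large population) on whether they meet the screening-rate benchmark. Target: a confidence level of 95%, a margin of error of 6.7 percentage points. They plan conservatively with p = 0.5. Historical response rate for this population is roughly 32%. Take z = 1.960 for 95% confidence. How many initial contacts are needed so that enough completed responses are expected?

669

Completed interviews needed: n₀ = 1.960² × 0.2500 / 0.067² ≈ 213.95 → 214.
At a 32% response rate, contacts needed = 214 / 0.32 ≈ 668.75 → 669.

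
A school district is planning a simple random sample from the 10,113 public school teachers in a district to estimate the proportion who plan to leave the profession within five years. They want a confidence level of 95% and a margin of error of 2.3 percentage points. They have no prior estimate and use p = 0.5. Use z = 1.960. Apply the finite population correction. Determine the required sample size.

1540

Unadjusted: n₀ = 1.960² × 0.50 × 0.50 / 0.023² ≈ 1815.50, so n₀ = 1816.
Finite population correction with N = 10,113: n = n₀ / (1 + (n₀−1)/N) = 1816 / (1 + 1815/10113) = 1816 / 1.1795 ≈ 1539.67.
Rounding up, n = 1540.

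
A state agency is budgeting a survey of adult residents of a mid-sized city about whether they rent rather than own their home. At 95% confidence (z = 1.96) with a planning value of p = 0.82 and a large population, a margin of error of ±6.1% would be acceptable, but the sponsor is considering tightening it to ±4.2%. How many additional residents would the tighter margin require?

169

At ±6.1%: n = 1.96² × 0.1476 / 0.061² ≈ 152.38 → 153.
At ±4.2%: n = 1.96² × 0.1476 / 0.042² ≈ 321.44 → 322.
Additional respondents: 322 − 153 = 169.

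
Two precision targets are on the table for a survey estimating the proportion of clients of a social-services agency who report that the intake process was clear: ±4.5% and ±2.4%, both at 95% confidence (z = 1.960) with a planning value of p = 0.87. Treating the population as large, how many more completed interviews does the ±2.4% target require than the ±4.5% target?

At ±4.5%: n = 1.960² × 0.1131 / 0.045² ≈ 214.56 → 215.
At ±2.4%: n = 1.960² × 0.1131 / 0.024² ≈ 754.31 → 755.
Additional respondents: 755 − 215 = 540.

540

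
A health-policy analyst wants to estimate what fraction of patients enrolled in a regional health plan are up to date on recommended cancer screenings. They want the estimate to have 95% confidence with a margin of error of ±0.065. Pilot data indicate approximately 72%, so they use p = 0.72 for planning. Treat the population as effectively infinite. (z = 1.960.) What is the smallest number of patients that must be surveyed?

With p = 0.72, p(1−p) = 0.2016.
n = z²·p(1−p)/E² = 1.960² × 0.2016 / 0.065² = 3.8416 × 0.2016 / 0.004225 ≈ 183.31.
Rounding up gives n = 184.

184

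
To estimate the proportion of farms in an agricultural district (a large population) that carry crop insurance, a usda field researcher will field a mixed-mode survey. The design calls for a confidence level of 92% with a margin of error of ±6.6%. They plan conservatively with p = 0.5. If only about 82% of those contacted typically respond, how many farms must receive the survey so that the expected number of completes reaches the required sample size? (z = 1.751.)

Completed interviews needed: n₀ = 1.751² × 0.2500 / 0.066² ≈ 175.96 → 176.
At an 82% response rate, contacts needed = 176 / 0.82 ≈ 214.63 → 215.

215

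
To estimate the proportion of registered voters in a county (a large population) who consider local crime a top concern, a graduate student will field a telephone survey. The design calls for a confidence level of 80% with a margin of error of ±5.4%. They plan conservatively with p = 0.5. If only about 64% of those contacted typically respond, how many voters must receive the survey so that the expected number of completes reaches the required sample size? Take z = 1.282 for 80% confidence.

Completed interviews needed: n₀ = 1.282² × 0.2500 / 0.054² ≈ 140.91 → 141.
At a 64% response rate, contacts needed = 141 / 0.64 ≈ 220.31 → 221.

221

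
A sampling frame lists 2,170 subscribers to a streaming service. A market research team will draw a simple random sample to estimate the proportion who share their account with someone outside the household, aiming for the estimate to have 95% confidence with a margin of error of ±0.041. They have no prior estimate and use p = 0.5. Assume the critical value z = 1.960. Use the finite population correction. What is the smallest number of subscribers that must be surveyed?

Unadjusted: n₀ = 1.960² × 0.50 × 0.50 / 0.041² ≈ 571.33, so n₀ = 572.
Finite population correction with N = 2,170: n = n₀ / (1 + (n₀−1)/N) = 572 / (1 + 571/2170) = 572 / 1.2631 ≈ 452.84.
Rounding up, n = 453.

453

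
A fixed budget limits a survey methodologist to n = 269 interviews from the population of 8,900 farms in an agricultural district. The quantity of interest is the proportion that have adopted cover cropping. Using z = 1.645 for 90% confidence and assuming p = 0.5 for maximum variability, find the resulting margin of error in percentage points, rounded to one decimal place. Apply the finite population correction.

4.9

Finite-population factor: (N−n)/(N−1) = (8900−269)/(8900−1) = 0.9699.
SE(p̂) = √[p(1−p)/n · (N−n)/(N−1)] = √[0.2500/269 × 0.9699] = 0.03002.
E = z × SE = 1.645 × 0.03002 = 0.04939 ≈ 4.9 percentage points.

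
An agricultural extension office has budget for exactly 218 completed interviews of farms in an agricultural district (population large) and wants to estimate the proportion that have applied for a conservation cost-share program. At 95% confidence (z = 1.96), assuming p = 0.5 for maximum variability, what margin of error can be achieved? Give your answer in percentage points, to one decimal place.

6.6

SE(p̂) = √[p(1−p)/n] = √[0.2500/218] = 0.03386.
E = z × SE = 1.96 × 0.03386 = 0.06637, or 6.6 percentage points.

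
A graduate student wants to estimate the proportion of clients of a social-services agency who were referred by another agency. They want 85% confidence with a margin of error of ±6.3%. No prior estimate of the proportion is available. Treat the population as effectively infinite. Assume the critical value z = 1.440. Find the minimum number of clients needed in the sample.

131

With no prior estimate, use p = 0.5, giving p(1−p) = 0.25.
n = z²·p(1−p)/E² = 1.440² × 0.2500 / 0.063² = 2.0736 × 0.2500 / 0.003969 ≈ 130.61.
Rounding up gives n = 131.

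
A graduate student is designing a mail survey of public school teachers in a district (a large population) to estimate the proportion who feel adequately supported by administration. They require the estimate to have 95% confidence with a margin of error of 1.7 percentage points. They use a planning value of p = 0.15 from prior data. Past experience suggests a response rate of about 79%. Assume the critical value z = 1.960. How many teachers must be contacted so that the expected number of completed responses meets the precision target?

2146

Completed interviews needed: n₀ = 1.960² × 0.1275 / 0.017² ≈ 1694.82 → 1695.
At a 79% response rate, contacts needed = 1695 / 0.79 ≈ 2145.57 → 2146.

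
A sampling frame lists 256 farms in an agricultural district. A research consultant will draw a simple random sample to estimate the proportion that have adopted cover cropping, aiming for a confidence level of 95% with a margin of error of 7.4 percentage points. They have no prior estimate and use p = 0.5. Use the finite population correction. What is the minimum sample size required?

For 95% confidence, z = 1.960.
Unadjusted: n₀ = 1.960² × 0.50 × 0.50 / 0.074² ≈ 175.38, so n₀ = 176.
Finite population correction with N = 256: n = n₀ / (1 + (n₀−1)/N) = 176 / (1 + 175/256) = 176 / 1.6836 ≈ 104.54.
Rounding up, n = 105.

105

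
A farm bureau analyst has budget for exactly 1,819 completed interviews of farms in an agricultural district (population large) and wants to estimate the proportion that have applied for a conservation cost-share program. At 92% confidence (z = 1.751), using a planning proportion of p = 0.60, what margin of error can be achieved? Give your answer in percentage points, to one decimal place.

2.0

SE(p̂) = √[p(1−p)/n] = √[0.2400/1819] = 0.01149.
E = z × SE = 1.751 × 0.01149 = 0.02011, or 2.0 percentage points.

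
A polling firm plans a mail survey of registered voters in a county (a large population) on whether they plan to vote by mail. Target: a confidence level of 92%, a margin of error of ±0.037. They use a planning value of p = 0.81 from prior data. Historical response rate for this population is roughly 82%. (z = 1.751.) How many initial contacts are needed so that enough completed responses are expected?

421

Completed interviews needed: n₀ = 1.751² × 0.1539 / 0.037² ≈ 344.67 → 345.
At an 82% response rate, contacts needed = 345 / 0.82 ≈ 420.73 → 421.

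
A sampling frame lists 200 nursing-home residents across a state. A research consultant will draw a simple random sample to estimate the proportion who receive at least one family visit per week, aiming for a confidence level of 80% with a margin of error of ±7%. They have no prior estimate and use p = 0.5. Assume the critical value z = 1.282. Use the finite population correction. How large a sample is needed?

Unadjusted: n₀ = 1.282² × 0.50 × 0.50 / 0.070² ≈ 83.85, so n₀ = 84.
Finite population correction with N = 200: n = n₀ / (1 + (n₀−1)/N) = 84 / (1 + 83/200) = 84 / 1.4150 ≈ 59.36.
Rounding up, n = 60.

60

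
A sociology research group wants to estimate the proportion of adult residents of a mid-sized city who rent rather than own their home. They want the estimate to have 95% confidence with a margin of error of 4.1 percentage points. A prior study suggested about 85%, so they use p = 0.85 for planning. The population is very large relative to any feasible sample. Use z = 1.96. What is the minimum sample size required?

292

With p = 0.85, p(1−p) = 0.1275.
n = z²·p(1−p)/E² = 1.96² × 0.1275 / 0.041² = 3.8416 × 0.1275 / 0.001681 ≈ 291.38.
Rounding up gives n = 292.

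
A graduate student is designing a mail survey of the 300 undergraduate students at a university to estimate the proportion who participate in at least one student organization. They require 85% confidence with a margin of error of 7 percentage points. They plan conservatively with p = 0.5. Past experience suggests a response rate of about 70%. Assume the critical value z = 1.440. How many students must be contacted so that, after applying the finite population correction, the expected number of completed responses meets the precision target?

Completed interviews needed (unadjusted): n₀ = 1.440² × 0.2500 / 0.070² ≈ 105.80 → 106.
FPC for N = 300: n = 106 / (1 + 105/300) = 106 / 1.3500 ≈ 78.52 → 79.
At a 70% response rate, contacts needed = 79 / 0.70 ≈ 112.86 → 113.

113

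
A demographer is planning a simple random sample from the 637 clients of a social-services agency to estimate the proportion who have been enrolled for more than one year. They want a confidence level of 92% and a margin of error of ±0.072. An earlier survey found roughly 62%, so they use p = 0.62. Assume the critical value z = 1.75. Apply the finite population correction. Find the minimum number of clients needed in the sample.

115

Unadjusted: n₀ = 1.75² × 0.62 × 0.38 / 0.072² ≈ 139.18, so n₀ = 140.
Finite population correction with N = 637: n = n₀ / (1 + (n₀−1)/N) = 140 / (1 + 139/637) = 140 / 1.2182 ≈ 114.92.
Rounding up, n = 115.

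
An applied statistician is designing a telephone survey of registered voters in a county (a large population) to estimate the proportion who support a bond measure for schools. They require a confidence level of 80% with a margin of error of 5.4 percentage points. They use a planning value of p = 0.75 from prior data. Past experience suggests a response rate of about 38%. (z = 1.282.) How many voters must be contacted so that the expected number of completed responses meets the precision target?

279

Completed interviews needed: n₀ = 1.282² × 0.1875 / 0.054² ≈ 105.68 → 106.
At a 38% response rate, contacts needed = 106 / 0.38 ≈ 278.95 → 279.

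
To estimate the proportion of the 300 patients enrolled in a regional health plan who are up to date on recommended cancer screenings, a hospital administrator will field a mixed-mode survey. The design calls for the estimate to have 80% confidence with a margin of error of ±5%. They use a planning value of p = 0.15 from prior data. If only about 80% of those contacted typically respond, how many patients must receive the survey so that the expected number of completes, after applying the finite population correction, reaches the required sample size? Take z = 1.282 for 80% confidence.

83

Completed interviews needed (unadjusted): n₀ = 1.282² × 0.1275 / 0.050² ≈ 83.82 → 84.
FPC for N = 300: n = 84 / (1 + 83/300) = 84 / 1.2767 ≈ 65.80 → 66.
At an 80% response rate, contacts needed = 66 / 0.80 ≈ 82.50 → 83.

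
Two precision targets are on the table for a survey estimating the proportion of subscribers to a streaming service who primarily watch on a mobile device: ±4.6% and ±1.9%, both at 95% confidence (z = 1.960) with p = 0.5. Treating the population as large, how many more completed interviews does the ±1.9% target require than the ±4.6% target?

At ±4.6%: n = 1.960² × 0.2500 / 0.046² ≈ 453.88 → 454.
At ±1.9%: n = 1.960² × 0.2500 / 0.019² ≈ 2660.39 → 2661.
Additional respondents: 2661 − 454 = 2207.

2207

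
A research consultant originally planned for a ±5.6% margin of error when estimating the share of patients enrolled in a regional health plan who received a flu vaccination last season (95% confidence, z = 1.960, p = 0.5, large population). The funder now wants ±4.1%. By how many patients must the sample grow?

265

At ±5.6%: n = 1.960² × 0.2500 / 0.056² ≈ 306.25 → 307.
At ±4.1%: n = 1.960² × 0.2500 / 0.041² ≈ 571.33 → 572.
Additional respondents: 572 − 307 = 265.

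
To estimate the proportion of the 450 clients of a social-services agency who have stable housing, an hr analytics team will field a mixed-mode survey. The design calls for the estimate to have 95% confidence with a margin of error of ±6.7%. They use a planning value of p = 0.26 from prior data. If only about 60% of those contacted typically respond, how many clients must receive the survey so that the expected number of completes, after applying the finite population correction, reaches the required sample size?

202

For 95% confidence, z = 1.960.
Completed interviews needed (unadjusted): n₀ = 1.960² × 0.1924 / 0.067² ≈ 164.65 → 165.
FPC for N = 450: n = 165 / (1 + 164/450) = 165 / 1.3644 ≈ 120.93 → 121.
At a 60% response rate, contacts needed = 121 / 0.60 ≈ 201.67 → 202.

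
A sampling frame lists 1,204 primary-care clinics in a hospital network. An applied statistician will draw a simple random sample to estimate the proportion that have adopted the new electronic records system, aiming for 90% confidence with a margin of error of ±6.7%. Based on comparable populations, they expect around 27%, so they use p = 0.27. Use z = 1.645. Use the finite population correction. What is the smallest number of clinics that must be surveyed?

109

Unadjusted: n₀ = 1.645² × 0.27 × 0.73 / 0.067² ≈ 118.81, so n₀ = 119.
Finite population correction with N = 1,204: n = n₀ / (1 + (n₀−1)/N) = 119 / (1 + 118/1204) = 119 / 1.0980 ≈ 108.38.
Rounding up, n = 109.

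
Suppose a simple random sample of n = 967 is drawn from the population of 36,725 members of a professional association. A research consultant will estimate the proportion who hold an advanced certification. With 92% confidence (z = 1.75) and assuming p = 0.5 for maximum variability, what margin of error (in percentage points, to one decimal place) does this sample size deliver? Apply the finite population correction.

Finite-population factor: (N−n)/(N−1) = (36725−967)/(36725−1) = 0.9737.
SE(p̂) = √[p(1−p)/n · (N−n)/(N−1)] = √[0.2500/967 × 0.9737] = 0.01587.
E = z × SE = 1.75 × 0.01587 = 0.02777 ≈ 2.8 percentage points.

2.8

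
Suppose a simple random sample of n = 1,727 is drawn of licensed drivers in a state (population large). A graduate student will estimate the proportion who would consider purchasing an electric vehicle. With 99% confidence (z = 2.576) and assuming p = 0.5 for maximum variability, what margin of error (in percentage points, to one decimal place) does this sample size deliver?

SE(p̂) = √[p(1−p)/n] = √[0.2500/1727] = 0.01203.
E = z × SE = 2.576 × 0.01203 = 0.03099, or 3.1 percentage points.

3.1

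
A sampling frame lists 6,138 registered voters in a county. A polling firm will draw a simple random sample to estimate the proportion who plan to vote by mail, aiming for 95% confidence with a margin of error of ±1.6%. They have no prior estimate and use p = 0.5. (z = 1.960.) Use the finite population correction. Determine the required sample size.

2329

Unadjusted: n₀ = 1.960² × 0.50 × 0.50 / 0.016² ≈ 3751.56, so n₀ = 3752.
Finite population correction with N = 6,138: n = n₀ / (1 + (n₀−1)/N) = 3752 / (1 + 3751/6138) = 3752 / 1.6111 ≈ 2328.83.
Rounding up, n = 2329.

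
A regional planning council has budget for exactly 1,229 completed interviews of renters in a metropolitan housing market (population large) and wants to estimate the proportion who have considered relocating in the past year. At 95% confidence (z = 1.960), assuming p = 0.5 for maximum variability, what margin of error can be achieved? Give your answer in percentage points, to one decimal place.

2.8

SE(p̂) = √[p(1−p)/n] = √[0.2500/1229] = 0.01426.
E = z × SE = 1.960 × 0.01426 = 0.02795, or 2.8 percentage points.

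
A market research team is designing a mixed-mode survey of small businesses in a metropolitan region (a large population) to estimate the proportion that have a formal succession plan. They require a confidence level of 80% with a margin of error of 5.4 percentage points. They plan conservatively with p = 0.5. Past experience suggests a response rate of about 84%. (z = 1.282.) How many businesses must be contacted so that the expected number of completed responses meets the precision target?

Completed interviews needed: n₀ = 1.282² × 0.2500 / 0.054² ≈ 140.91 → 141.
At an 84% response rate, contacts needed = 141 / 0.84 ≈ 167.86 → 168.

168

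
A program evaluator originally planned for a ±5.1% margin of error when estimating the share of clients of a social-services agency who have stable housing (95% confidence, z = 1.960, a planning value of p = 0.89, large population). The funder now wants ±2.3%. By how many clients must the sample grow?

566

At ±5.1%: n = 1.960² × 0.0979 / 0.051² ≈ 144.60 → 145.
At ±2.3%: n = 1.960² × 0.0979 / 0.023² ≈ 710.95 → 711.
Additional respondents: 711 − 145 = 566.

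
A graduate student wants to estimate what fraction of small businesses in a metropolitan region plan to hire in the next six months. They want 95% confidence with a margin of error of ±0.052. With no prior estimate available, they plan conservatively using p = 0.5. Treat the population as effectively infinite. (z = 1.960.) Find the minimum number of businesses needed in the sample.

With p = 0.5, p(1−p) = 0.25.
n = z²·p(1−p)/E² = 1.960² × 0.2500 / 0.052² = 3.8416 × 0.2500 / 0.002704 ≈ 355.18.
Rounding up gives n = 356.

356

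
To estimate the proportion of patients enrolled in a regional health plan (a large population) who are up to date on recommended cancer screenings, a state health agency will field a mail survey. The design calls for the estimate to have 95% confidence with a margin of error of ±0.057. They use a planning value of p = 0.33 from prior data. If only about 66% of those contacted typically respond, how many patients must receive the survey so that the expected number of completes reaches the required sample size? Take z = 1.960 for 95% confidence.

397

Completed interviews needed: n₀ = 1.960² × 0.2211 / 0.057² ≈ 261.43 → 262.
At a 66% response rate, contacts needed = 262 / 0.66 ≈ 396.97 → 397.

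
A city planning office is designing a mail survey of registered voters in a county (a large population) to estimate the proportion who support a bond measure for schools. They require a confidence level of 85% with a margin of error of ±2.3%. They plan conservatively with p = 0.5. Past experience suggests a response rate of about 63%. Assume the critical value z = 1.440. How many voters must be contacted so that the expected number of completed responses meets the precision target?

Completed interviews needed: n₀ = 1.440² × 0.2500 / 0.023² ≈ 979.96 → 980.
At a 63% response rate, contacts needed = 980 / 0.63 ≈ 1555.56 → 1556.

1556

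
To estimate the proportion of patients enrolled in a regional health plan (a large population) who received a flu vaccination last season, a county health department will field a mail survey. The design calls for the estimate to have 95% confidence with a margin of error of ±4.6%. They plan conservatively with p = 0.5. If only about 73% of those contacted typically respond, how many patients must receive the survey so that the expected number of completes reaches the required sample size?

For 95% confidence, z = 1.960.
Completed interviews needed: n₀ = 1.960² × 0.2500 / 0.046² ≈ 453.88 → 454.
At a 73% response rate, contacts needed = 454 / 0.73 ≈ 621.92 → 622.

622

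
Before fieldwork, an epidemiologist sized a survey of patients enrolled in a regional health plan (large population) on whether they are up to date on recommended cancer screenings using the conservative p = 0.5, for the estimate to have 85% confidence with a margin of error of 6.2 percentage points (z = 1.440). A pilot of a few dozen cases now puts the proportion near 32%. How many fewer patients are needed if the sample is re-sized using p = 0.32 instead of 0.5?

17

Conservative (p = 0.5): n = 1.440² × 0.25 / 0.062² ≈ 134.86 → 135.
Using p = 0.32: p(1−p) = 0.2176, so n = 1.440² × 0.2176 / 0.062² ≈ 117.38 → 118.
Reduction: 135 − 118 = 17.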